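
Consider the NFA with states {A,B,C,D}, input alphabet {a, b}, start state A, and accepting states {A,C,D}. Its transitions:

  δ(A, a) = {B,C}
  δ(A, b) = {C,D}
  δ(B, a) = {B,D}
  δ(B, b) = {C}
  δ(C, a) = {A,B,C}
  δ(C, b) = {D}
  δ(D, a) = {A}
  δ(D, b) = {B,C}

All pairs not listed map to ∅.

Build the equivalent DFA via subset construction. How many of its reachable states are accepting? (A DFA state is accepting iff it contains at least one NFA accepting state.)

Start state of the DFA: {A}.
{A} --a--> {B,C}  [new]
{A} --b--> {C,D}  [new]
{B,C} --a--> {A,B,C,D}  [new]
{B,C} --b--> {C,D}  [seen]
{C,D} --a--> {A,B,C}  [new]
{C,D} --b--> {B,C,D}  [new]
{A,B,C,D} --a--> {A,B,C,D}  [seen]
{A,B,C,D} --b--> {B,C,D}  [seen]
{A,B,C} --a--> {A,B,C,D}  [seen]
{A,B,C} --b--> {C,D}  [seen]
{B,C,D} --a--> {A,B,C,D}  [seen]
{B,C,D} --b--> {B,C,D}  [seen]
Reachable DFA states: {A}, {B,C}, {C,D}, {A,B,C,D}, {A,B,C}, {B,C,D}.
Accepting DFA states (contain an NFA accepting state): {A}, {B,C}, {C,D}, {A,B,C,D}, {A,B,C}, {B,C,D}.

6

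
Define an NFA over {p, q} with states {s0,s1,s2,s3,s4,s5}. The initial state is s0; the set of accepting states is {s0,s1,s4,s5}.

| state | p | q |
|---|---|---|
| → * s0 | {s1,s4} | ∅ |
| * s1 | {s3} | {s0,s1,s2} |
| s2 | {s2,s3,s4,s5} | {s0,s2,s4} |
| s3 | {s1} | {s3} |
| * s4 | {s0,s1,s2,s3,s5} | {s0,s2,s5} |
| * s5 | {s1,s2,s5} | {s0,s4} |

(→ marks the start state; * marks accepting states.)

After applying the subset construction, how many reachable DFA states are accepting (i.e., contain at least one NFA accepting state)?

9

Start state of the DFA: {s0}.
{s0} --p--> {s1,s4}  [new]
{s0} --q--> ∅  [new]
{s1,s4} --p--> {s0,s1,s2,s3,s5}  [new]
{s1,s4} --q--> {s0,s1,s2,s5}  [new]
∅ --p--> ∅  [seen]
∅ --q--> ∅  [seen]
{s0,s1,s2,s3,s5} --p--> {s1,s2,s3,s4,s5}  [new]
{s0,s1,s2,s3,s5} --q--> {s0,s1,s2,s3,s4}  [new]
{s0,s1,s2,s5} --p--> {s1,s2,s3,s4,s5}  [seen]
{s0,s1,s2,s5} --q--> {s0,s1,s2,s4}  [new]
{s1,s2,s3,s4,s5} --p--> {s0,s1,s2,s3,s4,s5}  [new]
{s1,s2,s3,s4,s5} --q--> {s0,s1,s2,s3,s4,s5}  [seen]
{s0,s1,s2,s3,s4} --p--> {s0,s1,s2,s3,s4,s5}  [seen]
{s0,s1,s2,s3,s4} --q--> {s0,s1,s2,s3,s4,s5}  [seen]
{s0,s1,s2,s4} --p--> {s0,s1,s2,s3,s4,s5}  [seen]
{s0,s1,s2,s4} --q--> {s0,s1,s2,s4,s5}  [new]
{s0,s1,s2,s3,s4,s5} --p--> {s0,s1,s2,s3,s4,s5}  [seen]
{s0,s1,s2,s3,s4,s5} --q--> {s0,s1,s2,s3,s4,s5}  [seen]
{s0,s1,s2,s4,s5} --p--> {s0,s1,s2,s3,s4,s5}  [seen]
{s0,s1,s2,s4,s5} --q--> {s0,s1,s2,s4,s5}  [seen]
Reachable DFA states: {s0}, {s1,s4}, ∅, {s0,s1,s2,s3,s5}, {s0,s1,s2,s5}, {s1,s2,s3,s4,s5}, {s0,s1,s2,s3,s4}, {s0,s1,s2,s4}, {s0,s1,s2,s3,s4,s5}, {s0,s1,s2,s4,s5}.
Accepting DFA states (contain an NFA accepting state): {s0}, {s1,s4}, {s0,s1,s2,s3,s5}, {s0,s1,s2,s5}, {s1,s2,s3,s4,s5}, {s0,s1,s2,s3,s4}, {s0,s1,s2,s4}, {s0,s1,s2,s3,s4,s5}, {s0,s1,s2,s4,s5}.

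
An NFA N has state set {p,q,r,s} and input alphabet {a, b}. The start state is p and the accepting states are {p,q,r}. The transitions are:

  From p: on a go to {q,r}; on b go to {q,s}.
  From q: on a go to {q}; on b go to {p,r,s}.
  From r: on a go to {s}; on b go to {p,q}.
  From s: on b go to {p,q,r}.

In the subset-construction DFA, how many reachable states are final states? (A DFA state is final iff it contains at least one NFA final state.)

7

Start state of the DFA: {p}.
{p} --a--> {q,r}  [new]
{p} --b--> {q,s}  [new]
{q,r} --a--> {q,s}  [seen]
{q,r} --b--> {p,q,r,s}  [new]
{q,s} --a--> {q}  [new]
{q,s} --b--> {p,q,r,s}  [seen]
{p,q,r,s} --a--> {q,r,s}  [new]
{p,q,r,s} --b--> {p,q,r,s}  [seen]
{q} --a--> {q}  [seen]
{q} --b--> {p,r,s}  [new]
{q,r,s} --a--> {q,s}  [seen]
{q,r,s} --b--> {p,q,r,s}  [seen]
{p,r,s} --a--> {q,r,s}  [seen]
{p,r,s} --b--> {p,q,r,s}  [seen]
Reachable DFA states: {p}, {q,r}, {q,s}, {p,q,r,s}, {q}, {q,r,s}, {p,r,s}.
Accepting DFA states (contain an NFA accepting state): {p}, {q,r}, {q,s}, {p,q,r,s}, {q}, {q,r,s}, {p,r,s}.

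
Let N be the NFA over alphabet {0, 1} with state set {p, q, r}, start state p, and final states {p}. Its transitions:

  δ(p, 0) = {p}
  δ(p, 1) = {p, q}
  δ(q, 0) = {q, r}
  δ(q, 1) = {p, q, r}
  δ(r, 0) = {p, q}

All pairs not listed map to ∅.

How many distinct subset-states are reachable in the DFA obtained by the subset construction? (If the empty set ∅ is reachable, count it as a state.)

3

Start state of the DFA: {p}.
{p} --0--> {p}  [seen]
{p} --1--> {p, q}  [new]
{p, q} --0--> {p, q, r}  [new]
{p, q} --1--> {p, q, r}  [seen]
{p, q, r} --0--> {p, q, r}  [seen]
{p, q, r} --1--> {p, q, r}  [seen]
Reachable DFA states: {p}, {p, q}, {p, q, r}.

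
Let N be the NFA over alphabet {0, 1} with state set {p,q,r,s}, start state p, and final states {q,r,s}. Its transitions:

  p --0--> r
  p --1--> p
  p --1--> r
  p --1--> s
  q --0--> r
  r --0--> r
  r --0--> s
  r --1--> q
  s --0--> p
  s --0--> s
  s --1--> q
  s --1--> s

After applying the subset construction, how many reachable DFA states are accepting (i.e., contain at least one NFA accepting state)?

Start state of the DFA: {p}.
{p} --0--> {r}  [new]
{p} --1--> {p,r,s}  [new]
{r} --0--> {r,s}  [new]
{r} --1--> {q}  [new]
{p,r,s} --0--> {p,r,s}  [seen]
{p,r,s} --1--> {p,q,r,s}  [new]
{r,s} --0--> {p,r,s}  [seen]
{r,s} --1--> {q,s}  [new]
{q} --0--> {r}  [seen]
{q} --1--> ∅  [new]
{p,q,r,s} --0--> {p,r,s}  [seen]
{p,q,r,s} --1--> {p,q,r,s}  [seen]
{q,s} --0--> {p,r,s}  [seen]
{q,s} --1--> {q,s}  [seen]
∅ --0--> ∅  [seen]
∅ --1--> ∅  [seen]
Reachable DFA states: {p}, {r}, {p,r,s}, {r,s}, {q}, {p,q,r,s}, {q,s}, ∅.
Accepting DFA states (contain an NFA accepting state): {r}, {p,r,s}, {r,s}, {q}, {p,q,r,s}, {q,s}.

6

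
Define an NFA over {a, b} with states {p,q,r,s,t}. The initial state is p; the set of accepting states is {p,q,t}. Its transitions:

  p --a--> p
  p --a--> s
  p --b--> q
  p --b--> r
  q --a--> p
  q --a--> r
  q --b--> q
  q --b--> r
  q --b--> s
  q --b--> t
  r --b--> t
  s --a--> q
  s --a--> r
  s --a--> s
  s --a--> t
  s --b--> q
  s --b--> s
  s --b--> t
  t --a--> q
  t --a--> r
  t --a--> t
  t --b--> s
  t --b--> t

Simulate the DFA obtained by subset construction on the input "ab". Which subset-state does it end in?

{q,r,s,t}

Start: {p}.
δ(p,a) = {p,s}.
Union: {p,s}.
After a: {p,s}.
δ(p,b) = {q,r}; δ(s,b) = {q,s,t}.
Union: {q,r,s,t}.
After b: {q,r,s,t}.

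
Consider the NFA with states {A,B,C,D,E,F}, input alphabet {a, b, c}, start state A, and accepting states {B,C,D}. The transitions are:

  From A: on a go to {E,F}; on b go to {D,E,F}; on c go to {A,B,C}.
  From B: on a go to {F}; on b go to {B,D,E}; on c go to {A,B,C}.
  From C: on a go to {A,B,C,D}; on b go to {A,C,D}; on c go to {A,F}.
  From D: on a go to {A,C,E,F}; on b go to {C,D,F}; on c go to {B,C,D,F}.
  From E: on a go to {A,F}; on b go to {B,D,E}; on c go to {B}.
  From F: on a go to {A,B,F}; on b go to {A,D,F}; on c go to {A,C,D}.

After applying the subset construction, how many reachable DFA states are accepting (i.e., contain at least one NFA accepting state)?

10

Start state of the DFA: {A}.
{A} --a--> {E,F}  [new]
{A} --b--> {D,E,F}  [new]
{A} --c--> {A,B,C}  [new]
{E,F} --a--> {A,B,F}  [new]
{E,F} --b--> {A,B,D,E,F}  [new]
{E,F} --c--> {A,B,C,D}  [new]
{D,E,F} --a--> {A,B,C,E,F}  [new]
{D,E,F} --b--> {A,B,C,D,E,F}  [new]
{D,E,F} --c--> {A,B,C,D,F}  [new]
{A,B,C} --a--> {A,B,C,D,E,F}  [seen]
{A,B,C} --b--> {A,B,C,D,E,F}  [seen]
{A,B,C} --c--> {A,B,C,F}  [new]
{A,B,F} --a--> {A,B,E,F}  [new]
{A,B,F} --b--> {A,B,D,E,F}  [seen]
{A,B,F} --c--> {A,B,C,D}  [seen]
{A,B,D,E,F} --a--> {A,B,C,E,F}  [seen]
{A,B,D,E,F} --b--> {A,B,C,D,E,F}  [seen]
{A,B,D,E,F} --c--> {A,B,C,D,F}  [seen]
{A,B,C,D} --a--> {A,B,C,D,E,F}  [seen]
{A,B,C,D} --b--> {A,B,C,D,E,F}  [seen]
{A,B,C,D} --c--> {A,B,C,D,F}  [seen]
{A,B,C,E,F} --a--> {A,B,C,D,E,F}  [seen]
{A,B,C,E,F} --b--> {A,B,C,D,E,F}  [seen]
{A,B,C,E,F} --c--> {A,B,C,D,F}  [seen]
{A,B,C,D,E,F} --a--> {A,B,C,D,E,F}  [seen]
{A,B,C,D,E,F} --b--> {A,B,C,D,E,F}  [seen]
{A,B,C,D,E,F} --c--> {A,B,C,D,F}  [seen]
{A,B,C,D,F} --a--> {A,B,C,D,E,F}  [seen]
{A,B,C,D,F} --b--> {A,B,C,D,E,F}  [seen]
{A,B,C,D,F} --c--> {A,B,C,D,F}  [seen]
{A,B,C,F} --a--> {A,B,C,D,E,F}  [seen]
{A,B,C,F} --b--> {A,B,C,D,E,F}  [seen]
{A,B,C,F} --c--> {A,B,C,D,F}  [seen]
{A,B,E,F} --a--> {A,B,E,F}  [seen]
{A,B,E,F} --b--> {A,B,D,E,F}  [seen]
{A,B,E,F} --c--> {A,B,C,D}  [seen]
Reachable DFA states: {A}, {E,F}, {D,E,F}, {A,B,C}, {A,B,F}, {A,B,D,E,F}, {A,B,C,D}, {A,B,C,E,F}, {A,B,C,D,E,F}, {A,B,C,D,F}, {A,B,C,F}, {A,B,E,F}.
Accepting DFA states (contain an NFA accepting state): {D,E,F}, {A,B,C}, {A,B,F}, {A,B,D,E,F}, {A,B,C,D}, {A,B,C,E,F}, {A,B,C,D,E,F}, {A,B,C,D,F}, {A,B,C,F}, {A,B,E,F}.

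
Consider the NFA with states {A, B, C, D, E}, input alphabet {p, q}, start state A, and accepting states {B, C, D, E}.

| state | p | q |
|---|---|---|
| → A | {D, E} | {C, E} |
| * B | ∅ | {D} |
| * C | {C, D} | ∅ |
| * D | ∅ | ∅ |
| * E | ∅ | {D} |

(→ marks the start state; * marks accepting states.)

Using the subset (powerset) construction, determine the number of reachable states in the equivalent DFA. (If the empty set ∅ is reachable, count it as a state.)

Start state of the DFA: {A}.
{A} --p--> {D, E}  [new]
{A} --q--> {C, E}  [new]
{D, E} --p--> ∅  [new]
{D, E} --q--> {D}  [new]
{C, E} --p--> {C, D}  [new]
{C, E} --q--> {D}  [seen]
∅ --p--> ∅  [seen]
∅ --q--> ∅  [seen]
{D} --p--> ∅  [seen]
{D} --q--> ∅  [seen]
{C, D} --p--> {C, D}  [seen]
{C, D} --q--> ∅  [seen]
Reachable DFA states: {A}, {D, E}, {C, E}, ∅, {D}, {C, D}.

6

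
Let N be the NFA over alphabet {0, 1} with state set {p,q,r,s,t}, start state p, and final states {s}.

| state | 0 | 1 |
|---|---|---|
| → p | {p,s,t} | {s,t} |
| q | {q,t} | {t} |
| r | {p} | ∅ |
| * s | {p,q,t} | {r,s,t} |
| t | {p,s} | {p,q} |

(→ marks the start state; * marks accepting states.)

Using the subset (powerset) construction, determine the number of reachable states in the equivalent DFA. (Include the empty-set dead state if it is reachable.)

Start state of the DFA: {p}.
{p} --0--> {p,s,t}  [new]
{p} --1--> {s,t}  [new]
{p,s,t} --0--> {p,q,s,t}  [new]
{p,s,t} --1--> {p,q,r,s,t}  [new]
{s,t} --0--> {p,q,s,t}  [seen]
{s,t} --1--> {p,q,r,s,t}  [seen]
{p,q,s,t} --0--> {p,q,s,t}  [seen]
{p,q,s,t} --1--> {p,q,r,s,t}  [seen]
{p,q,r,s,t} --0--> {p,q,s,t}  [seen]
{p,q,r,s,t} --1--> {p,q,r,s,t}  [seen]
Reachable DFA states: {p}, {p,s,t}, {s,t}, {p,q,s,t}, {p,q,r,s,t}.

5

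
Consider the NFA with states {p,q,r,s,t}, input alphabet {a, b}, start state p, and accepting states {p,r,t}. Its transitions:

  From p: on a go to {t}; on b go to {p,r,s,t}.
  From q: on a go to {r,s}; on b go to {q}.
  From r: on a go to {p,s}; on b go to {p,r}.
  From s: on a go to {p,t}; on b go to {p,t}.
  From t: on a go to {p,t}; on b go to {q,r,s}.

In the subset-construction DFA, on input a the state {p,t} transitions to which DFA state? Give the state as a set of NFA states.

δ(p,a) = {t}; δ(t,a) = {p,t}.
Union: {p,t}.

{p,t}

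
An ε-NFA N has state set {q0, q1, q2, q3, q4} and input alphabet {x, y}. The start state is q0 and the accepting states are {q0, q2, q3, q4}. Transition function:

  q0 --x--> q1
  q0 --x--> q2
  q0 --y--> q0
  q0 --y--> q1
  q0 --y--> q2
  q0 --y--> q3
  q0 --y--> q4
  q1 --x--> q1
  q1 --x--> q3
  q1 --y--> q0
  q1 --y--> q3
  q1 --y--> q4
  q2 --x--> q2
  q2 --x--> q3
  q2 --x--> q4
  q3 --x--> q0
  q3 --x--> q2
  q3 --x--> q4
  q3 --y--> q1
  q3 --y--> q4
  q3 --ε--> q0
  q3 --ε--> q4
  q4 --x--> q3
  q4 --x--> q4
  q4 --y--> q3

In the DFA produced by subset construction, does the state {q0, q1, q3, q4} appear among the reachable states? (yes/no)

Start state of the DFA: {q0} (ε-closure of the NFA start).
{q0} --x--> {q1, q2}  [new]
{q0} --y--> {q0, q1, q2, q3, q4}  [new]
{q1, q2} --x--> {q0, q1, q2, q3, q4}  [seen]
{q1, q2} --y--> {q0, q3, q4}  [new]
{q0, q1, q2, q3, q4} --x--> {q0, q1, q2, q3, q4}  [seen]
{q0, q1, q2, q3, q4} --y--> {q0, q1, q2, q3, q4}  [seen]
{q0, q3, q4} --x--> {q0, q1, q2, q3, q4}  [seen]
{q0, q3, q4} --y--> {q0, q1, q2, q3, q4}  [seen]
Reachable DFA states: {q0}, {q1, q2}, {q0, q1, q2, q3, q4}, {q0, q3, q4}.
{q0, q1, q3, q4} is not among them.

no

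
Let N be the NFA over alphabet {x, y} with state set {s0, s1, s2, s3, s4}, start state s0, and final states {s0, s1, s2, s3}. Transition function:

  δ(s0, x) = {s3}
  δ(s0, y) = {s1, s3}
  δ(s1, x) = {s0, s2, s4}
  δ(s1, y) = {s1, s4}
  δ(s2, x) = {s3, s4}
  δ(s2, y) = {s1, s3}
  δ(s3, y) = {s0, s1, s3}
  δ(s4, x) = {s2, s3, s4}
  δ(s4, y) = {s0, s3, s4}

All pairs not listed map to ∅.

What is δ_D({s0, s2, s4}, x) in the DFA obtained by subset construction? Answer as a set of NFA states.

{s2, s3, s4}

δ(s0,x) = {s3}; δ(s2,x) = {s3, s4}; δ(s4,x) = {s2, s3, s4}.
Union: {s2, s3, s4}.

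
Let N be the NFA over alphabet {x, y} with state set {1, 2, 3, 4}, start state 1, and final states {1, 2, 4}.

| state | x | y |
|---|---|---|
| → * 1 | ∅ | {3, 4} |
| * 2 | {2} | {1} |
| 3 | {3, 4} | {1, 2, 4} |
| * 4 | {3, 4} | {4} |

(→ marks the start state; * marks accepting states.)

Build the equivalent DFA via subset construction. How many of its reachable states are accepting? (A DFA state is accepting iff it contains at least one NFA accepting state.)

6

Start state of the DFA: {1}.
{1} --x--> ∅  [new]
{1} --y--> {3, 4}  [new]
∅ --x--> ∅  [seen]
∅ --y--> ∅  [seen]
{3, 4} --x--> {3, 4}  [seen]
{3, 4} --y--> {1, 2, 4}  [new]
{1, 2, 4} --x--> {2, 3, 4}  [new]
{1, 2, 4} --y--> {1, 3, 4}  [new]
{2, 3, 4} --x--> {2, 3, 4}  [seen]
{2, 3, 4} --y--> {1, 2, 4}  [seen]
{1, 3, 4} --x--> {3, 4}  [seen]
{1, 3, 4} --y--> {1, 2, 3, 4}  [new]
{1, 2, 3, 4} --x--> {2, 3, 4}  [seen]
{1, 2, 3, 4} --y--> {1, 2, 3, 4}  [seen]
Reachable DFA states: {1}, ∅, {3, 4}, {1, 2, 4}, {2, 3, 4}, {1, 3, 4}, {1, 2, 3, 4}.
Accepting DFA states (contain an NFA accepting state): {1}, {3, 4}, {1, 2, 4}, {2, 3, 4}, {1, 3, 4}, {1, 2, 3, 4}.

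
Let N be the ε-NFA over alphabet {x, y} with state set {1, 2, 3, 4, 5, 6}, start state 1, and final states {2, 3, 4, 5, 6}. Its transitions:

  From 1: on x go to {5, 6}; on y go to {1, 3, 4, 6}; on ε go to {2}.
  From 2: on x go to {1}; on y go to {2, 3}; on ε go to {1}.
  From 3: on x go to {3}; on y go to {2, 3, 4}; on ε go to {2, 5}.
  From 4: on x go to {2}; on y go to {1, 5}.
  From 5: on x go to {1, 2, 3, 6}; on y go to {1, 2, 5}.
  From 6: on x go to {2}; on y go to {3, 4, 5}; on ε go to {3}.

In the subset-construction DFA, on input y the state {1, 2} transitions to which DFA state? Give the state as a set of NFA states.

{1, 2, 3, 4, 5, 6}

δ(1,y) = {1, 3, 4, 6}; δ(2,y) = {2, 3}.
Union: {1, 2, 3, 4, 6}.
ε-closure gives {1, 2, 3, 4, 5, 6}.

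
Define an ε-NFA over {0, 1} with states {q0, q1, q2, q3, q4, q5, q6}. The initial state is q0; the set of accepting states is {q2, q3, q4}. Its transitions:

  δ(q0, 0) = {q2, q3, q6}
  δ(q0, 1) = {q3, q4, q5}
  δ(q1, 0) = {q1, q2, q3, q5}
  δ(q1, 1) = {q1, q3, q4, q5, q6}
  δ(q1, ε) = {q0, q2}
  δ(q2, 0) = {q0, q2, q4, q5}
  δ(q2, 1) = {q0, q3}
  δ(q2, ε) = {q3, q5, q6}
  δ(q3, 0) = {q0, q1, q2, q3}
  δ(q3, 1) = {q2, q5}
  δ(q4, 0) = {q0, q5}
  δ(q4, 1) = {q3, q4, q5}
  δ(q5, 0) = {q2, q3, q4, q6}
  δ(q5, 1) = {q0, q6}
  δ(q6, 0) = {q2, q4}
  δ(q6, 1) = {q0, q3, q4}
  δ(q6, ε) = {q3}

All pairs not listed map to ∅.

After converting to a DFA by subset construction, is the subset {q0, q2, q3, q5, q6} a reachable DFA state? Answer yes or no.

no

Start state of the DFA: {q0} (ε-closure of the NFA start).
{q0} --0--> {q2, q3, q5, q6}  [new]
{q0} --1--> {q3, q4, q5}  [new]
{q2, q3, q5, q6} --0--> {q0, q1, q2, q3, q4, q5, q6}  [new]
{q2, q3, q5, q6} --1--> {q0, q2, q3, q4, q5, q6}  [new]
{q3, q4, q5} --0--> {q0, q1, q2, q3, q4, q5, q6}  [seen]
{q3, q4, q5} --1--> {q0, q2, q3, q4, q5, q6}  [seen]
{q0, q1, q2, q3, q4, q5, q6} --0--> {q0, q1, q2, q3, q4, q5, q6}  [seen]
{q0, q1, q2, q3, q4, q5, q6} --1--> {q0, q1, q2, q3, q4, q5, q6}  [seen]
{q0, q2, q3, q4, q5, q6} --0--> {q0, q1, q2, q3, q4, q5, q6}  [seen]
{q0, q2, q3, q4, q5, q6} --1--> {q0, q2, q3, q4, q5, q6}  [seen]
Reachable DFA states: {q0}, {q2, q3, q5, q6}, {q3, q4, q5}, {q0, q1, q2, q3, q4, q5, q6}, {q0, q2, q3, q4, q5, q6}.
{q0, q2, q3, q5, q6} is not among them.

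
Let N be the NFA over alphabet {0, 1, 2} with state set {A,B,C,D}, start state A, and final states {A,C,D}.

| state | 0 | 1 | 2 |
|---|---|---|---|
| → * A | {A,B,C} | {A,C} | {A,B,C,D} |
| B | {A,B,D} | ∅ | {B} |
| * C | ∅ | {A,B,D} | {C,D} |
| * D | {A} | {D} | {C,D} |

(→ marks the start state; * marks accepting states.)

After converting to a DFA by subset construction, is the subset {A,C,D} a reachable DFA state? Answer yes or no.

Start state of the DFA: {A}.
{A} --0--> {A,B,C}  [new]
{A} --1--> {A,C}  [new]
{A} --2--> {A,B,C,D}  [new]
{A,B,C} --0--> {A,B,C,D}  [seen]
{A,B,C} --1--> {A,B,C,D}  [seen]
{A,B,C} --2--> {A,B,C,D}  [seen]
{A,C} --0--> {A,B,C}  [seen]
{A,C} --1--> {A,B,C,D}  [seen]
{A,C} --2--> {A,B,C,D}  [seen]
{A,B,C,D} --0--> {A,B,C,D}  [seen]
{A,B,C,D} --1--> {A,B,C,D}  [seen]
{A,B,C,D} --2--> {A,B,C,D}  [seen]
Reachable DFA states: {A}, {A,B,C}, {A,C}, {A,B,C,D}.
{A,C,D} is not among them.

no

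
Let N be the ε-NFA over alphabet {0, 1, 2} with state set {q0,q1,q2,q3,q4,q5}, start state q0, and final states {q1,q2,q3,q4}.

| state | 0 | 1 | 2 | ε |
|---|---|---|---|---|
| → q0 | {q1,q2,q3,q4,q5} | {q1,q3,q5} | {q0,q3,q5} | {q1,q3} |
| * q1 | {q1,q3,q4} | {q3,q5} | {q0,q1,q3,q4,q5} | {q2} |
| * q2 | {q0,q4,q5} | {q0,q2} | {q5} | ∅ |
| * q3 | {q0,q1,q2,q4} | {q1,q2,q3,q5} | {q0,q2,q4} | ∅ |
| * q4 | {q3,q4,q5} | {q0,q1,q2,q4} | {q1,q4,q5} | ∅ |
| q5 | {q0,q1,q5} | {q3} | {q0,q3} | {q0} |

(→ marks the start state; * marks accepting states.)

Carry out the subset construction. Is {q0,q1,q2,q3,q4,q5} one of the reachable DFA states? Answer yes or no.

Start state of the DFA: {q0,q1,q2,q3} (ε-closure of the NFA start).
{q0,q1,q2,q3} --0--> {q0,q1,q2,q3,q4,q5}  [new]
{q0,q1,q2,q3} --1--> {q0,q1,q2,q3,q5}  [new]
{q0,q1,q2,q3} --2--> {q0,q1,q2,q3,q4,q5}  [seen]
{q0,q1,q2,q3,q4,q5} --0--> {q0,q1,q2,q3,q4,q5}  [seen]
{q0,q1,q2,q3,q4,q5} --1--> {q0,q1,q2,q3,q4,q5}  [seen]
{q0,q1,q2,q3,q4,q5} --2--> {q0,q1,q2,q3,q4,q5}  [seen]
{q0,q1,q2,q3,q5} --0--> {q0,q1,q2,q3,q4,q5}  [seen]
{q0,q1,q2,q3,q5} --1--> {q0,q1,q2,q3,q5}  [seen]
{q0,q1,q2,q3,q5} --2--> {q0,q1,q2,q3,q4,q5}  [seen]
Reachable DFA states: {q0,q1,q2,q3}, {q0,q1,q2,q3,q4,q5}, {q0,q1,q2,q3,q5}.
{q0,q1,q2,q3,q4,q5} is among them.

yes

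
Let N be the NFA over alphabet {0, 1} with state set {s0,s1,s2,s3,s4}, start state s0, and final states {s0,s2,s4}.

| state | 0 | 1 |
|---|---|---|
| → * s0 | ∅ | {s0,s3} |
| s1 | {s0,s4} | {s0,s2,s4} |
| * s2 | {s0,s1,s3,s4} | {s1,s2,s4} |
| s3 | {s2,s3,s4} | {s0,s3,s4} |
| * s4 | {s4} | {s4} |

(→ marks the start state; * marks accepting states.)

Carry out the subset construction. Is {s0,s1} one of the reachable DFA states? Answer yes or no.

no

Start state of the DFA: {s0}.
{s0} --0--> ∅  [new]
{s0} --1--> {s0,s3}  [new]
∅ --0--> ∅  [seen]
∅ --1--> ∅  [seen]
{s0,s3} --0--> {s2,s3,s4}  [new]
{s0,s3} --1--> {s0,s3,s4}  [new]
{s2,s3,s4} --0--> {s0,s1,s2,s3,s4}  [new]
{s2,s3,s4} --1--> {s0,s1,s2,s3,s4}  [seen]
{s0,s3,s4} --0--> {s2,s3,s4}  [seen]
{s0,s3,s4} --1--> {s0,s3,s4}  [seen]
{s0,s1,s2,s3,s4} --0--> {s0,s1,s2,s3,s4}  [seen]
{s0,s1,s2,s3,s4} --1--> {s0,s1,s2,s3,s4}  [seen]
Reachable DFA states: {s0}, ∅, {s0,s3}, {s2,s3,s4}, {s0,s3,s4}, {s0,s1,s2,s3,s4}.
{s0,s1} is not among them.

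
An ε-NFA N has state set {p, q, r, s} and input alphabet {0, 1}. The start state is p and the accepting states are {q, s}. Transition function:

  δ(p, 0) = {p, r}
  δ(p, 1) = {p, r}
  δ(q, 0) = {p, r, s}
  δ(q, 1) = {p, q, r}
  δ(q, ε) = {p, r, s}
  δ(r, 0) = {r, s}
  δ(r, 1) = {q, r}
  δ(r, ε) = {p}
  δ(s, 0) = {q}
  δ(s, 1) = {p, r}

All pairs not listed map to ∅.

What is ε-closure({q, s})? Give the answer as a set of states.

{p, q, r, s}

Begin with {q, s}.
q →ε {p, r, s}; add p, r.
ε-closure = {p, q, r, s}.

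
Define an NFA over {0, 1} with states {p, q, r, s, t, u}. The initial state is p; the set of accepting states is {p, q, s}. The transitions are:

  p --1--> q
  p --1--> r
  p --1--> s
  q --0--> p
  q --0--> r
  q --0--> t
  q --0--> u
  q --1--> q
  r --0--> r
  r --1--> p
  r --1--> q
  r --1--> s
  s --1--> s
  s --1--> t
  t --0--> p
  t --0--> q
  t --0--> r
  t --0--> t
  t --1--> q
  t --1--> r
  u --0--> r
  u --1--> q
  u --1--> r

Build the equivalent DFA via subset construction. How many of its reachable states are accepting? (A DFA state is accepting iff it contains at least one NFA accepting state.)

9

Start state of the DFA: {p}.
{p} --0--> ∅  [new]
{p} --1--> {q, r, s}  [new]
∅ --0--> ∅  [seen]
∅ --1--> ∅  [seen]
{q, r, s} --0--> {p, r, t, u}  [new]
{q, r, s} --1--> {p, q, s, t}  [new]
{p, r, t, u} --0--> {p, q, r, t}  [new]
{p, r, t, u} --1--> {p, q, r, s}  [new]
{p, q, s, t} --0--> {p, q, r, t, u}  [new]
{p, q, s, t} --1--> {q, r, s, t}  [new]
{p, q, r, t} --0--> {p, q, r, t, u}  [seen]
{p, q, r, t} --1--> {p, q, r, s}  [seen]
{p, q, r, s} --0--> {p, r, t, u}  [seen]
{p, q, r, s} --1--> {p, q, r, s, t}  [new]
{p, q, r, t, u} --0--> {p, q, r, t, u}  [seen]
{p, q, r, t, u} --1--> {p, q, r, s}  [seen]
{q, r, s, t} --0--> {p, q, r, t, u}  [seen]
{q, r, s, t} --1--> {p, q, r, s, t}  [seen]
{p, q, r, s, t} --0--> {p, q, r, t, u}  [seen]
{p, q, r, s, t} --1--> {p, q, r, s, t}  [seen]
Reachable DFA states: {p}, ∅, {q, r, s}, {p, r, t, u}, {p, q, s, t}, {p, q, r, t}, {p, q, r, s}, {p, q, r, t, u}, {q, r, s, t}, {p, q, r, s, t}.
Accepting DFA states (contain an NFA accepting state): {p}, {q, r, s}, {p, r, t, u}, {p, q, s, t}, {p, q, r, t}, {p, q, r, s}, {p, q, r, t, u}, {q, r, s, t}, {p, q, r, s, t}.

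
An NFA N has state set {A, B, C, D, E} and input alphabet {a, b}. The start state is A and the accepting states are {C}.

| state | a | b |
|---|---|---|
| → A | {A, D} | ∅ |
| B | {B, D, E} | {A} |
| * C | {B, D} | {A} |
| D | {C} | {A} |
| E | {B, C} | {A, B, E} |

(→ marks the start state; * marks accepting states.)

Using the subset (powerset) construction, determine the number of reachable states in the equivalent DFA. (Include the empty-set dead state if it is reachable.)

7

Start state of the DFA: {A}.
{A} --a--> {A, D}  [new]
{A} --b--> ∅  [new]
{A, D} --a--> {A, C, D}  [new]
{A, D} --b--> {A}  [seen]
∅ --a--> ∅  [seen]
∅ --b--> ∅  [seen]
{A, C, D} --a--> {A, B, C, D}  [new]
{A, C, D} --b--> {A}  [seen]
{A, B, C, D} --a--> {A, B, C, D, E}  [new]
{A, B, C, D} --b--> {A}  [seen]
{A, B, C, D, E} --a--> {A, B, C, D, E}  [seen]
{A, B, C, D, E} --b--> {A, B, E}  [new]
{A, B, E} --a--> {A, B, C, D, E}  [seen]
{A, B, E} --b--> {A, B, E}  [seen]
Reachable DFA states: {A}, {A, D}, ∅, {A, C, D}, {A, B, C, D}, {A, B, C, D, E}, {A, B, E}.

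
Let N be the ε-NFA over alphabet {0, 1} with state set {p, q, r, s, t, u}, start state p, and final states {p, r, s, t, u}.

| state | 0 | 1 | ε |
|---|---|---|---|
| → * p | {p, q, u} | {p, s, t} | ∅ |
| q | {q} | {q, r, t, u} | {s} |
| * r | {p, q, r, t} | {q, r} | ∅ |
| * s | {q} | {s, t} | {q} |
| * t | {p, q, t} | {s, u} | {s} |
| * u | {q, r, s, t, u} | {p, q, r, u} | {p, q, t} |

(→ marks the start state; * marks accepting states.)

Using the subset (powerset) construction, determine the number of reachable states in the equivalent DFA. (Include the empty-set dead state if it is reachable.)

Start state of the DFA: {p} (ε-closure of the NFA start).
{p} --0--> {p, q, s, t, u}  [new]
{p} --1--> {p, q, s, t}  [new]
{p, q, s, t, u} --0--> {p, q, r, s, t, u}  [new]
{p, q, s, t, u} --1--> {p, q, r, s, t, u}  [seen]
{p, q, s, t} --0--> {p, q, s, t, u}  [seen]
{p, q, s, t} --1--> {p, q, r, s, t, u}  [seen]
{p, q, r, s, t, u} --0--> {p, q, r, s, t, u}  [seen]
{p, q, r, s, t, u} --1--> {p, q, r, s, t, u}  [seen]
Reachable DFA states: {p}, {p, q, s, t, u}, {p, q, s, t}, {p, q, r, s, t, u}.

4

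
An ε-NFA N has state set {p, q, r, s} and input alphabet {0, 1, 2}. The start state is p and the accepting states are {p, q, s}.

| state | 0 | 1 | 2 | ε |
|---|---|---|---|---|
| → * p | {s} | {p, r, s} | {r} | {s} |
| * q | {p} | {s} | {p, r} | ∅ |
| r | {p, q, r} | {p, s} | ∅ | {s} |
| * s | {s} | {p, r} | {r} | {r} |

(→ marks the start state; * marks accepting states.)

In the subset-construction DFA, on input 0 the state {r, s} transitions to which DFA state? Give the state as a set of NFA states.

δ(r,0) = {p, q, r}; δ(s,0) = {s}.
Union: {p, q, r, s}.

{p, q, r, s}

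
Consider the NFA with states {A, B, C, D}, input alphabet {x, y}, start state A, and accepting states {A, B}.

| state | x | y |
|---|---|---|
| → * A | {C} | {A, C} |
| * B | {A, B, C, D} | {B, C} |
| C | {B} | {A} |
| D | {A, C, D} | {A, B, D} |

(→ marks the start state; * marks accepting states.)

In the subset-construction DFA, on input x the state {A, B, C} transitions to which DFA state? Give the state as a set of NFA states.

{A, B, C, D}

δ(A,x) = {C}; δ(B,x) = {A, B, C, D}; δ(C,x) = {B}.
Union: {A, B, C, D}.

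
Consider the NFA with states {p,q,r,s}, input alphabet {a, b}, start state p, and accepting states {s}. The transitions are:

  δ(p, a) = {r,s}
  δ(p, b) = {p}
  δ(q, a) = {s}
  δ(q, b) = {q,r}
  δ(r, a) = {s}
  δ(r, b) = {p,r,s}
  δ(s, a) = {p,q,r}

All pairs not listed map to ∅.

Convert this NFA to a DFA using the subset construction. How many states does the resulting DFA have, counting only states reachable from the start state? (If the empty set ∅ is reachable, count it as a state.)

Start state of the DFA: {p}.
{p} --a--> {r,s}  [new]
{p} --b--> {p}  [seen]
{r,s} --a--> {p,q,r,s}  [new]
{r,s} --b--> {p,r,s}  [new]
{p,q,r,s} --a--> {p,q,r,s}  [seen]
{p,q,r,s} --b--> {p,q,r,s}  [seen]
{p,r,s} --a--> {p,q,r,s}  [seen]
{p,r,s} --b--> {p,r,s}  [seen]
Reachable DFA states: {p}, {r,s}, {p,q,r,s}, {p,r,s}.

4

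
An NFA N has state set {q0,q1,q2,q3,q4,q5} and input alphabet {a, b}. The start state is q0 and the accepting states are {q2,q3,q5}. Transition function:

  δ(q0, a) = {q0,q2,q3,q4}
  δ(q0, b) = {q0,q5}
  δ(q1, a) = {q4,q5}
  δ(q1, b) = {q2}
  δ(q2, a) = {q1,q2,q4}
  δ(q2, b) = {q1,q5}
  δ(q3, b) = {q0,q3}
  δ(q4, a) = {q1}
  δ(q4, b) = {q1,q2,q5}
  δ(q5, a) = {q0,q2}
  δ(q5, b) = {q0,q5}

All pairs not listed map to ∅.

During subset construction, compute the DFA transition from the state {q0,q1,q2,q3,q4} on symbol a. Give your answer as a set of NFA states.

{q0,q1,q2,q3,q4,q5}

δ(q0,a) = {q0,q2,q3,q4}; δ(q1,a) = {q4,q5}; δ(q2,a) = {q1,q2,q4}; δ(q3,a) = ∅; δ(q4,a) = {q1}.
Union: {q0,q1,q2,q3,q4,q5}.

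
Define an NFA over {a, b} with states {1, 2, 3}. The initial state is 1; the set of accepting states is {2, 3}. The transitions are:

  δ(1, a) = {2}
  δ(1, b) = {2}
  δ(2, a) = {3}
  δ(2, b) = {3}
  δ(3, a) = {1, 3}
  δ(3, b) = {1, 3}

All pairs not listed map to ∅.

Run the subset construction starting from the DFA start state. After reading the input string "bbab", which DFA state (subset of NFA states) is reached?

Start: {1}.
δ(1,b) = {2}.
Union: {2}.
After b: {2}.
δ(2,b) = {3}.
Union: {3}.
After b: {3}.
δ(3,a) = {1, 3}.
Union: {1, 3}.
After a: {1, 3}.
δ(1,b) = {2}; δ(3,b) = {1, 3}.
Union: {1, 2, 3}.
After b: {1, 2, 3}.

{1, 2, 3}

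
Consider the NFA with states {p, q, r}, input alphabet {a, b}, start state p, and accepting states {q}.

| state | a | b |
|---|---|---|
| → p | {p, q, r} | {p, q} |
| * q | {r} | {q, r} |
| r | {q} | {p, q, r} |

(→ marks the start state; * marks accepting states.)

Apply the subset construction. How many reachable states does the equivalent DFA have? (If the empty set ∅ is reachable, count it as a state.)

3

Start state of the DFA: {p}.
{p} --a--> {p, q, r}  [new]
{p} --b--> {p, q}  [new]
{p, q, r} --a--> {p, q, r}  [seen]
{p, q, r} --b--> {p, q, r}  [seen]
{p, q} --a--> {p, q, r}  [seen]
{p, q} --b--> {p, q, r}  [seen]
Reachable DFA states: {p}, {p, q, r}, {p, q}.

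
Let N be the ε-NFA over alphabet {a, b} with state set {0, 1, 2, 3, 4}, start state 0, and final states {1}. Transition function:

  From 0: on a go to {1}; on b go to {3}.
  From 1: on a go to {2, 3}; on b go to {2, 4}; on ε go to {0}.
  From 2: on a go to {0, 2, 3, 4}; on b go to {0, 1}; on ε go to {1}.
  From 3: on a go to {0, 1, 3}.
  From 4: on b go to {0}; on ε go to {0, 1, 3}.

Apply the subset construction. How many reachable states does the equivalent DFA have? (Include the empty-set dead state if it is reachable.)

Start state of the DFA: {0} (ε-closure of the NFA start).
{0} --a--> {0, 1}  [new]
{0} --b--> {3}  [new]
{0, 1} --a--> {0, 1, 2, 3}  [new]
{0, 1} --b--> {0, 1, 2, 3, 4}  [new]
{3} --a--> {0, 1, 3}  [new]
{3} --b--> ∅  [new]
{0, 1, 2, 3} --a--> {0, 1, 2, 3, 4}  [seen]
{0, 1, 2, 3} --b--> {0, 1, 2, 3, 4}  [seen]
{0, 1, 2, 3, 4} --a--> {0, 1, 2, 3, 4}  [seen]
{0, 1, 2, 3, 4} --b--> {0, 1, 2, 3, 4}  [seen]
{0, 1, 3} --a--> {0, 1, 2, 3}  [seen]
{0, 1, 3} --b--> {0, 1, 2, 3, 4}  [seen]
∅ --a--> ∅  [seen]
∅ --b--> ∅  [seen]
Reachable DFA states: {0}, {0, 1}, {3}, {0, 1, 2, 3}, {0, 1, 2, 3, 4}, {0, 1, 3}, ∅.

7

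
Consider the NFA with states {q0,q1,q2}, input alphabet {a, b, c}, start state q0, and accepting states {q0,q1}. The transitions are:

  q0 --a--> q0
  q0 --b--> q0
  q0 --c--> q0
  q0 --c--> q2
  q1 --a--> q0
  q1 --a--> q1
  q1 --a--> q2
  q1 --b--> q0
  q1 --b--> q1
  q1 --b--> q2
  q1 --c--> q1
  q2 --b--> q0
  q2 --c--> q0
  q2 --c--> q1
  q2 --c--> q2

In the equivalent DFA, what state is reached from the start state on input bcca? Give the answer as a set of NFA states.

Start: {q0}.
δ(q0,b) = {q0}.
Union: {q0}.
After b: {q0}.
δ(q0,c) = {q0,q2}.
Union: {q0,q2}.
After c: {q0,q2}.
δ(q0,c) = {q0,q2}; δ(q2,c) = {q0,q1,q2}.
Union: {q0,q1,q2}.
After c: {q0,q1,q2}.
δ(q0,a) = {q0}; δ(q1,a) = {q0,q1,q2}; δ(q2,a) = ∅.
Union: {q0,q1,q2}.
After a: {q0,q1,q2}.

{q0,q1,q2}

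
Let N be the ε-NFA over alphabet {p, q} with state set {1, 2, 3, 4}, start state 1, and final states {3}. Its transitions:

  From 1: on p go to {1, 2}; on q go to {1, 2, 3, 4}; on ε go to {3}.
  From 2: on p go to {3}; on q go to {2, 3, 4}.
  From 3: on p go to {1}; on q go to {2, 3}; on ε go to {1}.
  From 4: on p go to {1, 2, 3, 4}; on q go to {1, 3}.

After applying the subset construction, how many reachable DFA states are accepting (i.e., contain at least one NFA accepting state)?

Start state of the DFA: {1, 3} (ε-closure of the NFA start).
{1, 3} --p--> {1, 2, 3}  [new]
{1, 3} --q--> {1, 2, 3, 4}  [new]
{1, 2, 3} --p--> {1, 2, 3}  [seen]
{1, 2, 3} --q--> {1, 2, 3, 4}  [seen]
{1, 2, 3, 4} --p--> {1, 2, 3, 4}  [seen]
{1, 2, 3, 4} --q--> {1, 2, 3, 4}  [seen]
Reachable DFA states: {1, 3}, {1, 2, 3}, {1, 2, 3, 4}.
Accepting DFA states (contain an NFA accepting state): {1, 3}, {1, 2, 3}, {1, 2, 3, 4}.

3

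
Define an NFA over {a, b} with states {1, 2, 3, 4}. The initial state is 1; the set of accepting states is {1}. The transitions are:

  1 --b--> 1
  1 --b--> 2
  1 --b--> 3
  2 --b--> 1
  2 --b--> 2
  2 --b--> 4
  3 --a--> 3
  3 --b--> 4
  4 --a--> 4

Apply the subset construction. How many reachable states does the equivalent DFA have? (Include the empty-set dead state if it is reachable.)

7

Start state of the DFA: {1}.
{1} --a--> ∅  [new]
{1} --b--> {1, 2, 3}  [new]
∅ --a--> ∅  [seen]
∅ --b--> ∅  [seen]
{1, 2, 3} --a--> {3}  [new]
{1, 2, 3} --b--> {1, 2, 3, 4}  [new]
{3} --a--> {3}  [seen]
{3} --b--> {4}  [new]
{1, 2, 3, 4} --a--> {3, 4}  [new]
{1, 2, 3, 4} --b--> {1, 2, 3, 4}  [seen]
{4} --a--> {4}  [seen]
{4} --b--> ∅  [seen]
{3, 4} --a--> {3, 4}  [seen]
{3, 4} --b--> {4}  [seen]
Reachable DFA states: {1}, ∅, {1, 2, 3}, {3}, {1, 2, 3, 4}, {4}, {3, 4}.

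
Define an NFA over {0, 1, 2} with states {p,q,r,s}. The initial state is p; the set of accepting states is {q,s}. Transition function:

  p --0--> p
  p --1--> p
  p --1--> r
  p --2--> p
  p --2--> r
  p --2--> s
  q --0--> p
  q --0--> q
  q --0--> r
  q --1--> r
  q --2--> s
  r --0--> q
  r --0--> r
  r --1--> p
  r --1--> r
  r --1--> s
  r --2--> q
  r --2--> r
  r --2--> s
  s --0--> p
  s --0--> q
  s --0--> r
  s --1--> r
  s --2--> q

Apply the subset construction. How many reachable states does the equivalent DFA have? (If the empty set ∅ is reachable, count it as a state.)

Start state of the DFA: {p}.
{p} --0--> {p}  [seen]
{p} --1--> {p,r}  [new]
{p} --2--> {p,r,s}  [new]
{p,r} --0--> {p,q,r}  [new]
{p,r} --1--> {p,r,s}  [seen]
{p,r} --2--> {p,q,r,s}  [new]
{p,r,s} --0--> {p,q,r}  [seen]
{p,r,s} --1--> {p,r,s}  [seen]
{p,r,s} --2--> {p,q,r,s}  [seen]
{p,q,r} --0--> {p,q,r}  [seen]
{p,q,r} --1--> {p,r,s}  [seen]
{p,q,r} --2--> {p,q,r,s}  [seen]
{p,q,r,s} --0--> {p,q,r}  [seen]
{p,q,r,s} --1--> {p,r,s}  [seen]
{p,q,r,s} --2--> {p,q,r,s}  [seen]
Reachable DFA states: {p}, {p,r}, {p,r,s}, {p,q,r}, {p,q,r,s}.

5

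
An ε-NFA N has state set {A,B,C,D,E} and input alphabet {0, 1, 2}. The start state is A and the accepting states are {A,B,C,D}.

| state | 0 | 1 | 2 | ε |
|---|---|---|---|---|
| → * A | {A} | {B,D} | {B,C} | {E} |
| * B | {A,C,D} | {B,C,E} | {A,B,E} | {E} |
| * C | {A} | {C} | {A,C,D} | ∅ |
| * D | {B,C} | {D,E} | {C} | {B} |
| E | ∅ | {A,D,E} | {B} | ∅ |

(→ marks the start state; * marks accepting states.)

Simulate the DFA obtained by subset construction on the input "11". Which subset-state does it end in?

{A,B,C,D,E}

Start: {A,E}.
δ(A,1) = {B,D}; δ(E,1) = {A,D,E}.
Union: {A,B,D,E}.
After 1: {A,B,D,E}.
δ(A,1) = {B,D}; δ(B,1) = {B,C,E}; δ(D,1) = {D,E}; δ(E,1) = {A,D,E}.
Union: {A,B,C,D,E}.
After 1: {A,B,C,D,E}.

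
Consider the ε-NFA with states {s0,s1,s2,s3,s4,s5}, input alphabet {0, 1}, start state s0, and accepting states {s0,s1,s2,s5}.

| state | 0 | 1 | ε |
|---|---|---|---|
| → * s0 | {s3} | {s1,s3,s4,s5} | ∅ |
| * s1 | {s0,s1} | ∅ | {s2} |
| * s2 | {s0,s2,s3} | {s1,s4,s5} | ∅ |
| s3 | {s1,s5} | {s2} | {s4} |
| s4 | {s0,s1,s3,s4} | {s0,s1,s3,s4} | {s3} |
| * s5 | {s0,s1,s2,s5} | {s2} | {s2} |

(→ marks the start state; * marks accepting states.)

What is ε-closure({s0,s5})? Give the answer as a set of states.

Begin with {s0,s5}.
s5 →ε {s2}; add s2.
ε-closure = {s0,s2,s5}.

{s0,s2,s5}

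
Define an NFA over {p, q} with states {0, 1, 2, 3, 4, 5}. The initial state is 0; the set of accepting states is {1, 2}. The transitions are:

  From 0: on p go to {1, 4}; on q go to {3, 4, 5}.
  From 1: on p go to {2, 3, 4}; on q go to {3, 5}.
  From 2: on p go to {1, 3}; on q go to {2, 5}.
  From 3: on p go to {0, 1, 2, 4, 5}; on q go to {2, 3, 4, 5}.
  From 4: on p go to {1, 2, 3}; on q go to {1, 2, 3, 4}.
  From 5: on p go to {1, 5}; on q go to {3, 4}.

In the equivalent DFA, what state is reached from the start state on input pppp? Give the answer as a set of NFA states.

{0, 1, 2, 3, 4, 5}

Start: {0}.
δ(0,p) = {1, 4}.
Union: {1, 4}.
After p: {1, 4}.
δ(1,p) = {2, 3, 4}; δ(4,p) = {1, 2, 3}.
Union: {1, 2, 3, 4}.
After p: {1, 2, 3, 4}.
δ(1,p) = {2, 3, 4}; δ(2,p) = {1, 3}; δ(3,p) = {0, 1, 2, 4, 5}; δ(4,p) = {1, 2, 3}.
Union: {0, 1, 2, 3, 4, 5}.
After p: {0, 1, 2, 3, 4, 5}.
δ(0,p) = {1, 4}; δ(1,p) = {2, 3, 4}; δ(2,p) = {1, 3}; δ(3,p) = {0, 1, 2, 4, 5}; δ(4,p) = {1, 2, 3}; δ(5,p) = {1, 5}.
Union: {0, 1, 2, 3, 4, 5}.
After p: {0, 1, 2, 3, 4, 5}.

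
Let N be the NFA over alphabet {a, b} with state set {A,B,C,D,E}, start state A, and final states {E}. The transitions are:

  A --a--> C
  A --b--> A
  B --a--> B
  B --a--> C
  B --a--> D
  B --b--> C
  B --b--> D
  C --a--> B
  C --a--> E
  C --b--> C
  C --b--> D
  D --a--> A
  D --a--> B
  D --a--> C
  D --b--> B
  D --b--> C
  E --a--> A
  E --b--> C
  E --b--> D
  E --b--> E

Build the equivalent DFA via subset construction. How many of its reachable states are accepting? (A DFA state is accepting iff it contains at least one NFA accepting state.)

Start state of the DFA: {A}.
{A} --a--> {C}  [new]
{A} --b--> {A}  [seen]
{C} --a--> {B,E}  [new]
{C} --b--> {C,D}  [new]
{B,E} --a--> {A,B,C,D}  [new]
{B,E} --b--> {C,D,E}  [new]
{C,D} --a--> {A,B,C,E}  [new]
{C,D} --b--> {B,C,D}  [new]
{A,B,C,D} --a--> {A,B,C,D,E}  [new]
{A,B,C,D} --b--> {A,B,C,D}  [seen]
{C,D,E} --a--> {A,B,C,E}  [seen]
{C,D,E} --b--> {B,C,D,E}  [new]
{A,B,C,E} --a--> {A,B,C,D,E}  [seen]
{A,B,C,E} --b--> {A,C,D,E}  [new]
{B,C,D} --a--> {A,B,C,D,E}  [seen]
{B,C,D} --b--> {B,C,D}  [seen]
{A,B,C,D,E} --a--> {A,B,C,D,E}  [seen]
{A,B,C,D,E} --b--> {A,B,C,D,E}  [seen]
{B,C,D,E} --a--> {A,B,C,D,E}  [seen]
{B,C,D,E} --b--> {B,C,D,E}  [seen]
{A,C,D,E} --a--> {A,B,C,E}  [seen]
{A,C,D,E} --b--> {A,B,C,D,E}  [seen]
Reachable DFA states: {A}, {C}, {B,E}, {C,D}, {A,B,C,D}, {C,D,E}, {A,B,C,E}, {B,C,D}, {A,B,C,D,E}, {B,C,D,E}, {A,C,D,E}.
Accepting DFA states (contain an NFA accepting state): {B,E}, {C,D,E}, {A,B,C,E}, {A,B,C,D,E}, {B,C,D,E}, {A,C,D,E}.

6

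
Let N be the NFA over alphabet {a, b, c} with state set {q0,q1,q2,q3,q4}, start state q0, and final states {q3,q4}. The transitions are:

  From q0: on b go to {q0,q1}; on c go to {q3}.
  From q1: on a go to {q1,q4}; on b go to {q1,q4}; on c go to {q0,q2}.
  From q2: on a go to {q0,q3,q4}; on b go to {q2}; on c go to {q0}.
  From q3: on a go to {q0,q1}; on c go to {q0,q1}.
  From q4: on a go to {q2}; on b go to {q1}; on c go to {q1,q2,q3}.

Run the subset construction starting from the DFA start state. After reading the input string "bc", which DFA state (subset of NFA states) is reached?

Start: {q0}.
δ(q0,b) = {q0,q1}.
Union: {q0,q1}.
After b: {q0,q1}.
δ(q0,c) = {q3}; δ(q1,c) = {q0,q2}.
Union: {q0,q2,q3}.
After c: {q0,q2,q3}.

{q0,q2,q3}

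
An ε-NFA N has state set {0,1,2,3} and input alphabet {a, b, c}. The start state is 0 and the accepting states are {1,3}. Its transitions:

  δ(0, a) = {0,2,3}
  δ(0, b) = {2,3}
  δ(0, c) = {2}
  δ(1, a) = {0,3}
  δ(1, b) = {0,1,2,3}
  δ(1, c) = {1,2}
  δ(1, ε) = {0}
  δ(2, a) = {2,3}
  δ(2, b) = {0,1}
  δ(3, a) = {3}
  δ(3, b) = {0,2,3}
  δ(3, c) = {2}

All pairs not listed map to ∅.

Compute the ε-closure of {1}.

{0,1}

Begin with {1}.
1 →ε {0}; add 0.
ε-closure = {0,1}.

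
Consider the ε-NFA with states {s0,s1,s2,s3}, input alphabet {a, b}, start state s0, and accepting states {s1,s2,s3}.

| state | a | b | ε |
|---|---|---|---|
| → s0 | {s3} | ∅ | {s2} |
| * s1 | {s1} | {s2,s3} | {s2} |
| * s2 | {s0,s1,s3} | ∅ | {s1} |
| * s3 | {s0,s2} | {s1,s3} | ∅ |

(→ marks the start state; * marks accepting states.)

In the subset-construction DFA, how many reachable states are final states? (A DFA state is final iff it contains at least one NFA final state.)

3

Start state of the DFA: {s0,s1,s2} (ε-closure of the NFA start).
{s0,s1,s2} --a--> {s0,s1,s2,s3}  [new]
{s0,s1,s2} --b--> {s1,s2,s3}  [new]
{s0,s1,s2,s3} --a--> {s0,s1,s2,s3}  [seen]
{s0,s1,s2,s3} --b--> {s1,s2,s3}  [seen]
{s1,s2,s3} --a--> {s0,s1,s2,s3}  [seen]
{s1,s2,s3} --b--> {s1,s2,s3}  [seen]
Reachable DFA states: {s0,s1,s2}, {s0,s1,s2,s3}, {s1,s2,s3}.
Accepting DFA states (contain an NFA accepting state): {s0,s1,s2}, {s0,s1,s2,s3}, {s1,s2,s3}.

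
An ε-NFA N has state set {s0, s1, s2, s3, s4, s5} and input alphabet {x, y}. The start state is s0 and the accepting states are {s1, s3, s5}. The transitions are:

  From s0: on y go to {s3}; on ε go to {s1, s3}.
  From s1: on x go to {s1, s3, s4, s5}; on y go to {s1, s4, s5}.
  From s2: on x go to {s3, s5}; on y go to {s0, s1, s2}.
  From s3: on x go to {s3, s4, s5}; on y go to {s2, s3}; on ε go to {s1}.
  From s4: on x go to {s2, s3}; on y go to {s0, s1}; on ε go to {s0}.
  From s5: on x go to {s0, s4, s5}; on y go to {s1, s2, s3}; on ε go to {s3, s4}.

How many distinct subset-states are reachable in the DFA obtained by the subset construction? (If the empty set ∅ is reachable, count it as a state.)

Start state of the DFA: {s0, s1, s3} (ε-closure of the NFA start).
{s0, s1, s3} --x--> {s0, s1, s3, s4, s5}  [new]
{s0, s1, s3} --y--> {s0, s1, s2, s3, s4, s5}  [new]
{s0, s1, s3, s4, s5} --x--> {s0, s1, s2, s3, s4, s5}  [seen]
{s0, s1, s3, s4, s5} --y--> {s0, s1, s2, s3, s4, s5}  [seen]
{s0, s1, s2, s3, s4, s5} --x--> {s0, s1, s2, s3, s4, s5}  [seen]
{s0, s1, s2, s3, s4, s5} --y--> {s0, s1, s2, s3, s4, s5}  [seen]
Reachable DFA states: {s0, s1, s3}, {s0, s1, s3, s4, s5}, {s0, s1, s2, s3, s4, s5}.

3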